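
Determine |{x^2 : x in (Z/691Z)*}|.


For prime p, the number of non-zero quadratic residues is (p-1)/2.
= (691-1)/2
= 345

345


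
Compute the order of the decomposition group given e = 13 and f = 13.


|D_P| = e * f
= 13 * 13
= 169

169


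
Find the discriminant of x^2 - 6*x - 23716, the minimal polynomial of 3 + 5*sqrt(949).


The element 3 + 5*sqrt(949) has minimal polynomial:
x^2 - 6*x - 23716
Discriminant = (-6)^2 - 4*(-23716)
= 36 + 94864
= 94900

94900


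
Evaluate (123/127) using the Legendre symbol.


p = 127 is prime, so compute (123/127) with the reciprocity algorithm (Jacobi-symbol steps: pull out 2s via (2/n), flip via reciprocity, reduce):
  reciprocity: (123/127) -> -(127/123)
  reduce: (4/123)
  pull out 2: (2/123) = -1  (since 123 mod 8 = 3)
  pull out 2: (2/123) = -1  (since 123 mod 8 = 3)
  (1/123) = 1
Product of signs = -1
(123/127) = -1

-1


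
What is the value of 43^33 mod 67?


p = 67 is prime and the exponent is (p-1)/2 = 33, so by Euler's criterion 43^33 = (43/67) = +1 or -1 mod 67.
Compute by square-and-multiply:
  33 = 32 + 1 (binary 100001)
  Repeated squaring mod 67: 43^1 = 43, 43^2 = 40, 43^4 = 59, 43^8 = 64, 43^16 = 9, 43^32 = 14
  43^33 = 43^32 * 43^1 = 14 * 43 mod 67
    14 * 43 = 602 = 66 mod 67
  43^33 = 66 mod 67
Result 66 = p - 1 = -1 mod 67: 43 is a quadratic non-residue mod 67. As a residue in [0, p-1] the value is 66.
43^33 mod 67 = 66

66


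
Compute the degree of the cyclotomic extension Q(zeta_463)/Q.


The degree equals Euler's totient phi(463).
463 = 463
phi(463) = 462

462


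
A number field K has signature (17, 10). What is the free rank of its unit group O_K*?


By Dirichlet's unit theorem:
rank = r1 + r2 - 1
= 17 + 10 - 1
= 26

26


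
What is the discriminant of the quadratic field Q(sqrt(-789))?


For K = Q(sqrt(d)) with d squarefree: disc(K) = d if d = 1 mod 4, and disc(K) = 4d if d = 2 or 3 mod 4.
Here d = -789, and d mod 4 = 3.
d = 3 mod 4, not 1 (O_K = Z[sqrt(d)]), so disc(K) = 4d = 4 * (-789) = -3156

-3156


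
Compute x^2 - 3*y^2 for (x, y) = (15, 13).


x^2 - d*y^2
= 15^2 - 3*13^2
= 225 - 507
= -282

-282


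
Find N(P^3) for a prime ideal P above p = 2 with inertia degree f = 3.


N(P^a) = p^(a*f)
= 2^(3*3)
= 2^9
= 512

512


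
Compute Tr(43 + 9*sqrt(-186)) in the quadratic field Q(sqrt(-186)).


Tr(a + b*sqrt(d)) = (a + b*sqrt(d)) + (a - b*sqrt(d)) = 2a
= 2 * (43)
= 86

86


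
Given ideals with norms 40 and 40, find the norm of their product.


N(IJ) = N(I) * N(J)
= 40 * 40
= 1600

1600


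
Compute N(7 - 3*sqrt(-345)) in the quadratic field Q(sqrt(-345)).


N(a + b*sqrt(d)) = a^2 - d*b^2
= (7)^2 - (-345)*(-3)^2
= 49 + 3105
= 3154

3154


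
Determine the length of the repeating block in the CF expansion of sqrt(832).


Run the CF algorithm for sqrt(832).
a_0 = floor(sqrt(832)) = 28; set m_0=0, q_0=1.
Recurrence: m' = q*a - m,  q' = (d - m'^2)/q,  a' = floor((a_0 + m')/q').
  step 1: m=28, q=48, a=1
  step 2: m=20, q=9, a=5
  step 3: m=25, q=23, a=2
  step 4: m=21, q=17, a=2
  step 5: m=13, q=39, a=1
  step 6: m=26, q=4, a=13
  step 7: m=26, q=39, a=1
  step 8: m=13, q=17, a=2
  step 9: m=21, q=23, a=2
  step 10: m=25, q=9, a=5
  step 11: m=20, q=48, a=1
  step 12: m=28, q=1, a=56
a_12 = 2*a_0 = 56, so the period closes here.
sqrt(832) = [28; 1, 5, 2, 2, 1, 13, 1, 2, 2, 5, 1, 56]
Period length = 12

12


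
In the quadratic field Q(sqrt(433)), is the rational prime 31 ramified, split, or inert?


K = Q(sqrt(433)). Since d mod 4 = 1, disc(K) = 433.
Check p | disc: 433 mod 31 = 30.
p does not divide disc. Compute Legendre symbol (d/p):
30^((31-1)/2) mod 31 = -1
(d/p) = -1, so p is inert: (p) stays prime with e=1, f=2, g=1.
Therefore p is inert.

inert


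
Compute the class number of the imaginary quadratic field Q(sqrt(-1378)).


K = Q(sqrt(-1378)). d mod 4 = 2, so D = disc(K) = 4d = -5512
h(K) equals the number of primitive reduced positive-definite forms (a, b, c) = a*x^2 + b*x*y + c*y^2 with b^2 - 4ac = D,
where reduced means |b| <= a <= c, with b >= 0 whenever |b| = a or a = c, and primitive means gcd(a, b, c) = 1.
Reduced forces 3a^2 <= |D| = 5512, so 1 <= a <= 42; b must have the parity of D, and c = (b^2 - D)/(4a) must be an integer >= a.
Enumerate a = 1..42, b in [-a, a]:
  a=1: (1, 0, 1378)  [1]
  a=2: (2, 0, 689)  [1]
  a=3..6: none
  a=7: (7, -2, 197), (7, 2, 197)  [2]
  a=8..12: none
  a=13: (13, 0, 106)  [1]
  a=14: (14, -12, 101), (14, 12, 101)  [2]
  a=15..16: none
  a=17: (17, -8, 82), (17, 8, 82)  [2]
  a=18: none
  a=19: (19, -6, 73), (19, 6, 73)  [2]
  a=20..22: none
  a=23: (23, -10, 61), (23, 10, 61)  [2]
  a=24..25: none
  a=26: (26, 0, 53)  [1]
  a=27..33: none
  a=34: (34, -8, 41), (34, 8, 41)  [2]
  a=35..36: none
  a=37: (37, -36, 46), (37, 36, 46)  [2]
  a=38: (38, -32, 43), (38, 32, 43)  [2]
  a=39..42: none
Total reduced forms: 1 + 1 + 2 + 1 + 2 + 2 + 2 + 2 + 1 + 2 + 2 + 2 = 20
h = 20

20


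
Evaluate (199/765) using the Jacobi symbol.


Compute (199/765) via quadratic reciprocity:
  reciprocity: (199/765) -> +(765/199)
  reduce: (168/199)
  pull out 2: (2/199) = +1  (since 199 mod 8 = 7)
  pull out 2: (2/199) = +1  (since 199 mod 8 = 7)
  pull out 2: (2/199) = +1  (since 199 mod 8 = 7)
  reciprocity: (21/199) -> +(199/21)
  reduce: (10/21)
  pull out 2: (2/21) = -1  (since 21 mod 8 = 5)
  reciprocity: (5/21) -> +(21/5)
  reduce: (1/5)
  (1/5) = 1
Product of signs = -1

-1


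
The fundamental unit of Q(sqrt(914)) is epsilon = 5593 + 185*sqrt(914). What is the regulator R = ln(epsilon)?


epsilon = 5593 + 185*sqrt(914)
= 11186.0001
R = ln(11186.0001)
= 9.3224

9.3224


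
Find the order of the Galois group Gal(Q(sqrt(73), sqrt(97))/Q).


The 2 square roots of distinct primes are multiplicatively independent over Q,
so [K:Q] = 2^2 and Gal(K/Q) is isomorphic to (Z/2Z)^2.
|Gal| = 2^2 = 4

4


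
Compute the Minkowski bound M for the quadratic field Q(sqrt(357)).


d = 357, d mod 4 = 1, so disc(K) = d = 357; |disc(K)| = 357
Real quadratic field, so n = 2, s = r2 = 0, r1 = 2
M = (n!/n^n) * (4/pi)^s * sqrt(|disc(K)|) = (2!/2^2) * (4/pi)^0 * sqrt(357)
= 0.5 * 1.000000 * 18.894444
= 9.4472

9.4472


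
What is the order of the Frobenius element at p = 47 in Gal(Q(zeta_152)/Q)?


The Frobenius at p in Gal(Q(zeta_n)/Q) = (Z/nZ)* is the class of p, so its order is ord_152(47), the smallest k >= 1 with 47^k = 1 mod 152.
n = 152 = 2^3 * 19, phi(152) = 72; the order divides phi(n).
Divisors of 72: 1, 2, 3, 4, 6, 8, 9, 12, 18, 24, 36, 72
Repeated squaring mod 152: 47^1 = 47, 47^2 = 81, 47^4 = 25, 47^8 = 17, 47^16 = 137, 47^32 = 73, 47^64 = 9
Test divisors in increasing order:
  k=1: 47^1 = 47 mod 152
  k=2: 47^2 = 81 mod 152
  k=3: 47^3 = 81 * 47 = 7 mod 152
  k=4: 47^4 = 25 mod 152
  k=6: 47^6 = 25 * 81 = 49 mod 152
  k=8: 47^8 = 17 mod 152
  k=9: 47^9 = 17 * 47 = 39 mod 152
  k=12: 47^12 = 17 * 25 = 121 mod 152
  k=18: 47^18 = 137 * 81 = 1 mod 152  <- first divisor giving 1
Order = 18

18


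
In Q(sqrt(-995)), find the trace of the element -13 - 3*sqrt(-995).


Tr(a + b*sqrt(d)) = (a + b*sqrt(d)) + (a - b*sqrt(d)) = 2a
= 2 * (-13)
= -26

-26


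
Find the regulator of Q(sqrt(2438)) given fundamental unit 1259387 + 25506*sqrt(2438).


epsilon = 1259387 + 25506*sqrt(2438)
= 2.5188e+06
R = ln(2.5188e+06)
= 14.7393

14.7393


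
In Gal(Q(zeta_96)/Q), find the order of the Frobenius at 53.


The Frobenius at p in Gal(Q(zeta_n)/Q) = (Z/nZ)* is the class of p, so its order is ord_96(53), the smallest k >= 1 with 53^k = 1 mod 96.
n = 96 = 2^5 * 3, phi(96) = 32; the order divides phi(n).
Divisors of 32: 1, 2, 4, 8, 16, 32
Repeated squaring mod 96: 53^1 = 53, 53^2 = 25, 53^4 = 49, 53^8 = 1, 53^16 = 1, 53^32 = 1
Test divisors in increasing order:
  k=1: 53^1 = 53 mod 96
  k=2: 53^2 = 25 mod 96
  k=4: 53^4 = 49 mod 96
  k=8: 53^8 = 1 mod 96  <- first divisor giving 1
Order = 8

8


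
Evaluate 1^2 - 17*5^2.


x^2 - d*y^2
= 1^2 - 17*5^2
= 1 - 425
= -424

-424


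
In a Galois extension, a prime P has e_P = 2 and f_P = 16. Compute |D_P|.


|D_P| = e * f
= 2 * 16
= 32

32


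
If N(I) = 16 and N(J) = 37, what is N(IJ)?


N(IJ) = N(I) * N(J)
= 16 * 37
= 592

592


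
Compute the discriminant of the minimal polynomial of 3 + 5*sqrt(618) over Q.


The element 3 + 5*sqrt(618) has minimal polynomial:
x^2 - 6*x - 15441
Discriminant = (-6)^2 - 4*(-15441)
= 36 + 61764
= 61800

61800


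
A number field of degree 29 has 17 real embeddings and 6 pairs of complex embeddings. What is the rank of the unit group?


By Dirichlet's unit theorem:
rank = r1 + r2 - 1
= 17 + 6 - 1
= 22

22


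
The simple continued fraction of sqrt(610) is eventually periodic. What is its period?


Run the CF algorithm for sqrt(610).
a_0 = floor(sqrt(610)) = 24; set m_0=0, q_0=1.
Recurrence: m' = q*a - m,  q' = (d - m'^2)/q,  a' = floor((a_0 + m')/q').
  step 1: m=24, q=34, a=1
  step 2: m=10, q=15, a=2
  step 3: m=20, q=14, a=3
  step 4: m=22, q=9, a=5
  step 5: m=23, q=9, a=5
  step 6: m=22, q=14, a=3
  step 7: m=20, q=15, a=2
  step 8: m=10, q=34, a=1
  step 9: m=24, q=1, a=48
a_9 = 2*a_0 = 48, so the period closes here.
sqrt(610) = [24; 1, 2, 3, 5, 5, 3, 2, 1, 48]
Period length = 9

9


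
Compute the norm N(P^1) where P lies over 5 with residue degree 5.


N(P^a) = p^(a*f)
= 5^(1*5)
= 5^5
= 3125

3125


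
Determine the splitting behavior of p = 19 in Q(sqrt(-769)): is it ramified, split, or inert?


K = Q(sqrt(-769)). Since d mod 4 = 3, disc(K) = -3076.
Check p | disc: -3076 mod 19 = 2.
p does not divide disc. Compute Legendre symbol (d/p):
10^((19-1)/2) mod 19 = -1
(d/p) = -1, so p is inert: (p) stays prime with e=1, f=2, g=1.
Therefore p is inert.

inert


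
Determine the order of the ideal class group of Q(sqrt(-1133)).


K = Q(sqrt(-1133)). d mod 4 = 3, so D = disc(K) = 4d = -4532
h(K) equals the number of primitive reduced positive-definite forms (a, b, c) = a*x^2 + b*x*y + c*y^2 with b^2 - 4ac = D,
where reduced means |b| <= a <= c, with b >= 0 whenever |b| = a or a = c, and primitive means gcd(a, b, c) = 1.
Reduced forces 3a^2 <= |D| = 4532, so 1 <= a <= 38; b must have the parity of D, and c = (b^2 - D)/(4a) must be an integer >= a.
Enumerate a = 1..38, b in [-a, a]:
  a=1: (1, 0, 1133)  [1]
  a=2: (2, 2, 567)  [1]
  a=3: (3, -2, 378), (3, 2, 378)  [2]
  a=4..5: none
  a=6: (6, -2, 189), (6, 2, 189)  [2]
  a=7: (7, -2, 162), (7, 2, 162)  [2]
  a=8: none
  a=9: (9, -2, 126), (9, 2, 126)  [2]
  a=10: none
  a=11: (11, 0, 103)  [1]
  a=12..13: none
  a=14: (14, -2, 81), (14, 2, 81)  [2]
  a=15..17: none
  a=18: (18, -2, 63), (18, 2, 63)  [2]
  a=19: (19, -16, 63), (19, 16, 63)  [2]
  a=20: none
  a=21: (21, -16, 57), (21, -2, 54), (21, 2, 54), (21, 16, 57)  [4]
  a=22: (22, 22, 57)  [1]
  a=23..26: none
  a=27: (27, -2, 42), (27, 2, 42)  [2]
  a=28..30: none
  a=31: (31, -26, 42), (31, 26, 42)  [2]
  a=32: none
  a=33: (33, -22, 38), (33, 22, 38)  [2]
  a=34..38: none
Total reduced forms: 1 + 1 + 2 + 2 + 2 + 2 + 1 + 2 + 2 + 2 + 4 + 1 + 2 + 2 + 2 = 28
h = 28

28


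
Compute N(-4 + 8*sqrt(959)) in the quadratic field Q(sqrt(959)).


N(a + b*sqrt(d)) = a^2 - d*b^2
= (-4)^2 - (959)*(8)^2
= 16 - 61376
= -61360

-61360


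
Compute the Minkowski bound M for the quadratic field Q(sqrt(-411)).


d = -411, d mod 4 = 1, so disc(K) = d = -411; |disc(K)| = 411
Imaginary quadratic field, so n = 2, s = r2 = 1, r1 = 0
M = (n!/n^n) * (4/pi)^s * sqrt(|disc(K)|) = (2!/2^2) * (4/pi)^1 * sqrt(411)
= 0.5 * 1.273240 * 20.273135
= 12.9063

12.9063


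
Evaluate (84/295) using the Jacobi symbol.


Compute (84/295) via quadratic reciprocity:
  pull out 2: (2/295) = +1  (since 295 mod 8 = 7)
  pull out 2: (2/295) = +1  (since 295 mod 8 = 7)
  reciprocity: (21/295) -> +(295/21)
  reduce: (1/21)
  (1/21) = 1
Product of signs = 1

1


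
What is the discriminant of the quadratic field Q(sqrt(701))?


For K = Q(sqrt(d)) with d squarefree: disc(K) = d if d = 1 mod 4, and disc(K) = 4d if d = 2 or 3 mod 4.
Here d = 701, and d mod 4 = 1.
d = 1 mod 4 (O_K = Z[(1+sqrt(d))/2]), so disc(K) = d = 701

701


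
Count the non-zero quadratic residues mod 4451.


For prime p, the number of non-zero quadratic residues is (p-1)/2.
= (4451-1)/2
= 2225

2225


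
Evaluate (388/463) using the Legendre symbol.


p = 463 is prime, so compute (388/463) with the reciprocity algorithm (Jacobi-symbol steps: pull out 2s via (2/n), flip via reciprocity, reduce):
  pull out 2: (2/463) = +1  (since 463 mod 8 = 7)
  pull out 2: (2/463) = +1  (since 463 mod 8 = 7)
  reciprocity: (97/463) -> +(463/97)
  reduce: (75/97)
  reciprocity: (75/97) -> +(97/75)
  reduce: (22/75)
  pull out 2: (2/75) = -1  (since 75 mod 8 = 3)
  reciprocity: (11/75) -> -(75/11)
  reduce: (9/11)
  reciprocity: (9/11) -> +(11/9)
  reduce: (2/9)
  pull out 2: (2/9) = +1  (since 9 mod 8 = 1)
  (1/9) = 1
Product of signs = 1
(388/463) = 1

1


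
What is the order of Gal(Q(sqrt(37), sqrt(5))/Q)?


The 2 square roots of distinct primes are multiplicatively independent over Q,
so [K:Q] = 2^2 and Gal(K/Q) is isomorphic to (Z/2Z)^2.
|Gal| = 2^2 = 4

4


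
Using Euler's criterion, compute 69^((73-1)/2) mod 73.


p = 73 is prime and the exponent is (p-1)/2 = 36, so by Euler's criterion 69^36 = (69/73) = +1 or -1 mod 73.
Compute by square-and-multiply:
  36 = 32 + 4 (binary 100100)
  Repeated squaring mod 73: 69^1 = 69, 69^2 = 16, 69^4 = 37, 69^8 = 55, 69^16 = 32, 69^32 = 2
  69^36 = 69^32 * 69^4 = 2 * 37 mod 73
    2 * 37 = 74 = 1 mod 73
  69^36 = 1 mod 73
Result 1: 69 is a quadratic residue mod 73.
69^36 mod 73 = 1

1


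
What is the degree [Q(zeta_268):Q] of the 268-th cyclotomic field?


The degree equals Euler's totient phi(268).
268 = 2^2 * 67
phi(268) = 132

132


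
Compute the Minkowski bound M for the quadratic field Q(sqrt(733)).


d = 733, d mod 4 = 1, so disc(K) = d = 733; |disc(K)| = 733
Real quadratic field, so n = 2, s = r2 = 0, r1 = 2
M = (n!/n^n) * (4/pi)^s * sqrt(|disc(K)|) = (2!/2^2) * (4/pi)^0 * sqrt(733)
= 0.5 * 1.000000 * 27.073973
= 13.5370

13.5370


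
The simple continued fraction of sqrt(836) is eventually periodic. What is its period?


Run the CF algorithm for sqrt(836).
a_0 = floor(sqrt(836)) = 28; set m_0=0, q_0=1.
Recurrence: m' = q*a - m,  q' = (d - m'^2)/q,  a' = floor((a_0 + m')/q').
  step 1: m=28, q=52, a=1
  step 2: m=24, q=5, a=10
  step 3: m=26, q=32, a=1
  step 4: m=6, q=25, a=1
  step 5: m=19, q=19, a=2
  step 6: m=19, q=25, a=1
  step 7: m=6, q=32, a=1
  step 8: m=26, q=5, a=10
  step 9: m=24, q=52, a=1
  step 10: m=28, q=1, a=56
a_10 = 2*a_0 = 56, so the period closes here.
sqrt(836) = [28; 1, 10, 1, 1, 2, 1, 1, 10, 1, 56]
Period length = 10

10


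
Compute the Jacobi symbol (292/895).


Compute (292/895) via quadratic reciprocity:
  pull out 2: (2/895) = +1  (since 895 mod 8 = 7)
  pull out 2: (2/895) = +1  (since 895 mod 8 = 7)
  reciprocity: (73/895) -> +(895/73)
  reduce: (19/73)
  reciprocity: (19/73) -> +(73/19)
  reduce: (16/19)
  pull out 2: (2/19) = -1  (since 19 mod 8 = 3)
  pull out 2: (2/19) = -1  (since 19 mod 8 = 3)
  pull out 2: (2/19) = -1  (since 19 mod 8 = 3)
  pull out 2: (2/19) = -1  (since 19 mod 8 = 3)
  (1/19) = 1
Product of signs = 1

1


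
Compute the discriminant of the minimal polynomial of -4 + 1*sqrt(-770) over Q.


The element -4 + 1*sqrt(-770) has minimal polynomial:
x^2 + 8*x + 786
Discriminant = (8)^2 - 4*(786)
= 64 - 3144
= -3080

-3080


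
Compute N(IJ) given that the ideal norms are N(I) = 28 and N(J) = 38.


N(IJ) = N(I) * N(J)
= 28 * 38
= 1064

1064


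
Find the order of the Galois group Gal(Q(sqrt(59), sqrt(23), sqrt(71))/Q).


The 3 square roots of distinct primes are multiplicatively independent over Q,
so [K:Q] = 2^3 and Gal(K/Q) is isomorphic to (Z/2Z)^3.
|Gal| = 2^3 = 8

8


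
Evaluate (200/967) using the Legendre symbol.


p = 967 is prime, so compute (200/967) with the reciprocity algorithm (Jacobi-symbol steps: pull out 2s via (2/n), flip via reciprocity, reduce):
  pull out 2: (2/967) = +1  (since 967 mod 8 = 7)
  pull out 2: (2/967) = +1  (since 967 mod 8 = 7)
  pull out 2: (2/967) = +1  (since 967 mod 8 = 7)
  reciprocity: (25/967) -> +(967/25)
  reduce: (17/25)
  reciprocity: (17/25) -> +(25/17)
  reduce: (8/17)
  pull out 2: (2/17) = +1  (since 17 mod 8 = 1)
  pull out 2: (2/17) = +1  (since 17 mod 8 = 1)
  pull out 2: (2/17) = +1  (since 17 mod 8 = 1)
  (1/17) = 1
Product of signs = 1
(200/967) = 1

1


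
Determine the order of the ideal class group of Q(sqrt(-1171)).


K = Q(sqrt(-1171)). d mod 4 = 1, so D = disc(K) = d = -1171
h(K) equals the number of primitive reduced positive-definite forms (a, b, c) = a*x^2 + b*x*y + c*y^2 with b^2 - 4ac = D,
where reduced means |b| <= a <= c, with b >= 0 whenever |b| = a or a = c, and primitive means gcd(a, b, c) = 1.
Reduced forces 3a^2 <= |D| = 1171, so 1 <= a <= 19; b must have the parity of D, and c = (b^2 - D)/(4a) must be an integer >= a.
Enumerate a = 1..19, b in [-a, a]:
  a=1: (1, 1, 293)  [1]
  a=2..4: none
  a=5: (5, -3, 59), (5, 3, 59)  [2]
  a=6..12: none
  a=13: (13, -5, 23), (13, 5, 23)  [2]
  a=14..16: none
  a=17: (17, -11, 19), (17, 11, 19)  [2]
  a=18..19: none
Total reduced forms: 1 + 2 + 2 + 2 = 7
h = 7

7


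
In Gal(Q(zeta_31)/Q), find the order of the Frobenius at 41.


The Frobenius at p in Gal(Q(zeta_n)/Q) = (Z/nZ)* is the class of p, so its order is ord_31(41), the smallest k >= 1 with 41^k = 1 mod 31.
n = 31 = 31, phi(31) = 30; the order divides phi(n).
Divisors of 30: 1, 2, 3, 5, 6, 10, 15, 30
Repeated squaring mod 31: 41^1 = 10, 41^2 = 7, 41^4 = 18, 41^8 = 14, 41^16 = 10
Test divisors in increasing order:
  k=1: 41^1 = 10 mod 31
  k=2: 41^2 = 7 mod 31
  k=3: 41^3 = 7 * 10 = 8 mod 31
  k=5: 41^5 = 18 * 10 = 25 mod 31
  k=6: 41^6 = 18 * 7 = 2 mod 31
  k=10: 41^10 = 14 * 7 = 5 mod 31
  k=15: 41^15 = 14 * 18 * 7 * 10 = 1 mod 31  <- first divisor giving 1
Order = 15

15


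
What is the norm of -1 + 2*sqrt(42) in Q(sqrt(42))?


N(a + b*sqrt(d)) = a^2 - d*b^2
= (-1)^2 - (42)*(2)^2
= 1 - 168
= -167

-167


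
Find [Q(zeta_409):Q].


The degree equals Euler's totient phi(409).
409 = 409
phi(409) = 408

408


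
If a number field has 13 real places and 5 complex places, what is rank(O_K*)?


By Dirichlet's unit theorem:
rank = r1 + r2 - 1
= 13 + 5 - 1
= 17

17


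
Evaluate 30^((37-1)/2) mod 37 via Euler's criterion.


p = 37 is prime and the exponent is (p-1)/2 = 18, so by Euler's criterion 30^18 = (30/37) = +1 or -1 mod 37.
Compute by square-and-multiply:
  18 = 16 + 2 (binary 10010)
  Repeated squaring mod 37: 30^1 = 30, 30^2 = 12, 30^4 = 33, 30^8 = 16, 30^16 = 34
  30^18 = 30^16 * 30^2 = 34 * 12 mod 37
    34 * 12 = 408 = 1 mod 37
  30^18 = 1 mod 37
Result 1: 30 is a quadratic residue mod 37.
30^18 mod 37 = 1

1


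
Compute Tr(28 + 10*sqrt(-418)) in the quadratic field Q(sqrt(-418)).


Tr(a + b*sqrt(d)) = (a + b*sqrt(d)) + (a - b*sqrt(d)) = 2a
= 2 * (28)
= 56

56


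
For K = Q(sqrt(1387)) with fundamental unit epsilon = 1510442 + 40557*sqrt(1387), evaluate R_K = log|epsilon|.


epsilon = 1510442 + 40557*sqrt(1387)
= 3.0209e+06
R = ln(3.0209e+06)
= 14.9211

14.9211


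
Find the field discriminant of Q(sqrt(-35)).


For K = Q(sqrt(d)) with d squarefree: disc(K) = d if d = 1 mod 4, and disc(K) = 4d if d = 2 or 3 mod 4.
Here d = -35, and d mod 4 = 1.
d = 1 mod 4 (O_K = Z[(1+sqrt(d))/2]), so disc(K) = d = -35

-35


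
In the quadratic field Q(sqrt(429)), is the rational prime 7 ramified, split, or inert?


K = Q(sqrt(429)). Since d mod 4 = 1, disc(K) = 429.
Check p | disc: 429 mod 7 = 2.
p does not divide disc. Compute Legendre symbol (d/p):
2^((7-1)/2) mod 7 = 1
(d/p) = 1, so p splits: (p) = P*P' with e=1, f=1, g=2.
Therefore p is split.

split


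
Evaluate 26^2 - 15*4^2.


x^2 - d*y^2
= 26^2 - 15*4^2
= 676 - 240
= 436

436


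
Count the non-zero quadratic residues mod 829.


For prime p, the number of non-zero quadratic residues is (p-1)/2.
= (829-1)/2
= 414

414


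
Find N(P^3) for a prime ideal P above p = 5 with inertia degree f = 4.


N(P^a) = p^(a*f)
= 5^(3*4)
= 5^12
= 244140625

244140625


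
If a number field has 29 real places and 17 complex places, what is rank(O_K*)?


By Dirichlet's unit theorem:
rank = r1 + r2 - 1
= 29 + 17 - 1
= 45

45


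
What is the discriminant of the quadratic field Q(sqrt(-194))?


For K = Q(sqrt(d)) with d squarefree: disc(K) = d if d = 1 mod 4, and disc(K) = 4d if d = 2 or 3 mod 4.
Here d = -194, and d mod 4 = 2.
d = 2 mod 4, not 1 (O_K = Z[sqrt(d)]), so disc(K) = 4d = 4 * (-194) = -776

-776


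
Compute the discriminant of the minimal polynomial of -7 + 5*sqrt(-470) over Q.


The element -7 + 5*sqrt(-470) has minimal polynomial:
x^2 + 14*x + 11799
Discriminant = (14)^2 - 4*(11799)
= 196 - 47196
= -47000

-47000


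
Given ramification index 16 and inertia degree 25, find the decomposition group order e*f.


|D_P| = e * f
= 16 * 25
= 400

400


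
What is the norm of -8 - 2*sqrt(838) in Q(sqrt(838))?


N(a + b*sqrt(d)) = a^2 - d*b^2
= (-8)^2 - (838)*(-2)^2
= 64 - 3352
= -3288

-3288


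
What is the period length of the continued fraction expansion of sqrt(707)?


Run the CF algorithm for sqrt(707).
a_0 = floor(sqrt(707)) = 26; set m_0=0, q_0=1.
Recurrence: m' = q*a - m,  q' = (d - m'^2)/q,  a' = floor((a_0 + m')/q').
  step 1: m=26, q=31, a=1
  step 2: m=5, q=22, a=1
  step 3: m=17, q=19, a=2
  step 4: m=21, q=14, a=3
  step 5: m=21, q=19, a=2
  step 6: m=17, q=22, a=1
  step 7: m=5, q=31, a=1
  step 8: m=26, q=1, a=52
a_8 = 2*a_0 = 52, so the period closes here.
sqrt(707) = [26; 1, 1, 2, 3, 2, 1, 1, 52]
Period length = 8

8


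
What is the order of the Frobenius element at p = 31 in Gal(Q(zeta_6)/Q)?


The Frobenius at p in Gal(Q(zeta_n)/Q) = (Z/nZ)* is the class of p, so its order is ord_6(31), the smallest k >= 1 with 31^k = 1 mod 6.
n = 6 = 2 * 3, phi(6) = 2; the order divides phi(n).
Divisors of 2: 1, 2
Repeated squaring mod 6: 31^1 = 1, 31^2 = 1
Test divisors in increasing order:
  k=1: 31^1 = 1 mod 6  <- first divisor giving 1
Order = 1

1


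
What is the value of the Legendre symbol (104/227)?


p = 227 is prime, so compute (104/227) with the reciprocity algorithm (Jacobi-symbol steps: pull out 2s via (2/n), flip via reciprocity, reduce):
  pull out 2: (2/227) = -1  (since 227 mod 8 = 3)
  pull out 2: (2/227) = -1  (since 227 mod 8 = 3)
  pull out 2: (2/227) = -1  (since 227 mod 8 = 3)
  reciprocity: (13/227) -> +(227/13)
  reduce: (6/13)
  pull out 2: (2/13) = -1  (since 13 mod 8 = 5)
  reciprocity: (3/13) -> +(13/3)
  reduce: (1/3)
  (1/3) = 1
Product of signs = 1
(104/227) = 1

1


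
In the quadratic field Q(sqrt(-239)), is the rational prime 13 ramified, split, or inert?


K = Q(sqrt(-239)). Since d mod 4 = 1, disc(K) = -239.
Check p | disc: -239 mod 13 = 8.
p does not divide disc. Compute Legendre symbol (d/p):
8^((13-1)/2) mod 13 = -1
(d/p) = -1, so p is inert: (p) stays prime with e=1, f=2, g=1.
Therefore p is inert.

inert


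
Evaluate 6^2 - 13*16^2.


x^2 - d*y^2
= 6^2 - 13*16^2
= 36 - 3328
= -3292

-3292


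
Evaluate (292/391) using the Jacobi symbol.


Compute (292/391) via quadratic reciprocity:
  pull out 2: (2/391) = +1  (since 391 mod 8 = 7)
  pull out 2: (2/391) = +1  (since 391 mod 8 = 7)
  reciprocity: (73/391) -> +(391/73)
  reduce: (26/73)
  pull out 2: (2/73) = +1  (since 73 mod 8 = 1)
  reciprocity: (13/73) -> +(73/13)
  reduce: (8/13)
  pull out 2: (2/13) = -1  (since 13 mod 8 = 5)
  pull out 2: (2/13) = -1  (since 13 mod 8 = 5)
  pull out 2: (2/13) = -1  (since 13 mod 8 = 5)
  (1/13) = 1
Product of signs = -1

-1


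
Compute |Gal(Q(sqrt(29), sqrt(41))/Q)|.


The 2 square roots of distinct primes are multiplicatively independent over Q,
so [K:Q] = 2^2 and Gal(K/Q) is isomorphic to (Z/2Z)^2.
|Gal| = 2^2 = 4

4


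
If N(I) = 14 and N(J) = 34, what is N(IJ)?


N(IJ) = N(I) * N(J)
= 14 * 34
= 476

476


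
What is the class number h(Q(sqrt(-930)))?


K = Q(sqrt(-930)). d mod 4 = 2, so D = disc(K) = 4d = -3720
h(K) equals the number of primitive reduced positive-definite forms (a, b, c) = a*x^2 + b*x*y + c*y^2 with b^2 - 4ac = D,
where reduced means |b| <= a <= c, with b >= 0 whenever |b| = a or a = c, and primitive means gcd(a, b, c) = 1.
Reduced forces 3a^2 <= |D| = 3720, so 1 <= a <= 35; b must have the parity of D, and c = (b^2 - D)/(4a) must be an integer >= a.
Enumerate a = 1..35, b in [-a, a]:
  a=1: (1, 0, 930)  [1]
  a=2: (2, 0, 465)  [1]
  a=3: (3, 0, 310)  [1]
  a=4: none
  a=5: (5, 0, 186)  [1]
  a=6: (6, 0, 155)  [1]
  a=7: (7, -2, 133), (7, 2, 133)  [2]
  a=8..9: none
  a=10: (10, 0, 93)  [1]
  a=11: (11, -8, 86), (11, 8, 86)  [2]
  a=12..13: none
  a=14: (14, -12, 69), (14, 12, 69)  [2]
  a=15: (15, 0, 62)  [1]
  a=16..18: none
  a=19: (19, -2, 49), (19, 2, 49)  [2]
  a=20: none
  a=21: (21, -12, 46), (21, 12, 46)  [2]
  a=22: (22, -8, 43), (22, 8, 43)  [2]
  a=23: (23, -12, 42), (23, 12, 42)  [2]
  a=24..29: none
  a=30: (30, 0, 31)  [1]
  a=31..32: none
  a=33: (33, -30, 35), (33, 30, 35)  [2]
  a=34..35: none
Total reduced forms: 1 + 1 + 1 + 1 + 1 + 2 + 1 + 2 + 2 + 1 + 2 + 2 + 2 + 2 + 1 + 2 = 24
h = 24

24


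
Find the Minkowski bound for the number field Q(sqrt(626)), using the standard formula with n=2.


d = 626, d mod 4 = 2, so disc(K) = 4d = 2504; |disc(K)| = 2504
Real quadratic field, so n = 2, s = r2 = 0, r1 = 2
M = (n!/n^n) * (4/pi)^s * sqrt(|disc(K)|) = (2!/2^2) * (4/pi)^0 * sqrt(2504)
= 0.5 * 1.000000 * 50.039984
= 25.0200

25.0200


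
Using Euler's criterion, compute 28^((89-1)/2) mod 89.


p = 89 is prime and the exponent is (p-1)/2 = 44, so by Euler's criterion 28^44 = (28/89) = +1 or -1 mod 89.
Compute by square-and-multiply:
  44 = 32 + 8 + 4 (binary 101100)
  Repeated squaring mod 89: 28^1 = 28, 28^2 = 72, 28^4 = 22, 28^8 = 39, 28^16 = 8, 28^32 = 64
  28^44 = 28^32 * 28^8 * 28^4 = 64 * 39 * 22 mod 89
    64 * 39 = 2496 = 4 mod 89
    4 * 22 = 88 = 88 mod 89
  28^44 = 88 mod 89
Result 88 = p - 1 = -1 mod 89: 28 is a quadratic non-residue mod 89. As a residue in [0, p-1] the value is 88.
28^44 mod 89 = 88

88


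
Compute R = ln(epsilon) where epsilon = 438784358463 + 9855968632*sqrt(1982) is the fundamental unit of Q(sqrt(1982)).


epsilon = 438784358463 + 9855968632*sqrt(1982)
= 8.7757e+11
R = ln(8.7757e+11)
= 27.5004

27.5004


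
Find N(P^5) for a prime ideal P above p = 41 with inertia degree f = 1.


N(P^a) = p^(a*f)
= 41^(5*1)
= 41^5
= 115856201

115856201


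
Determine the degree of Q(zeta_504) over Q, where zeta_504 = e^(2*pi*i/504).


The degree equals Euler's totient phi(504).
504 = 2^3 * 3^2 * 7
phi(504) = 144

144


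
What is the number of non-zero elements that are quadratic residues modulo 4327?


For prime p, the number of non-zero quadratic residues is (p-1)/2.
= (4327-1)/2
= 2163

2163


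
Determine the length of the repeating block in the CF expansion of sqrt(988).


Run the CF algorithm for sqrt(988).
a_0 = floor(sqrt(988)) = 31; set m_0=0, q_0=1.
Recurrence: m' = q*a - m,  q' = (d - m'^2)/q,  a' = floor((a_0 + m')/q').
  step 1: m=31, q=27, a=2
  step 2: m=23, q=17, a=3
  step 3: m=28, q=12, a=4
  step 4: m=20, q=49, a=1
  step 5: m=29, q=3, a=20
  step 6: m=31, q=9, a=6
  step 7: m=23, q=51, a=1
  step 8: m=28, q=4, a=14
  step 9: m=28, q=51, a=1
  step 10: m=23, q=9, a=6
  step 11: m=31, q=3, a=20
  step 12: m=29, q=49, a=1
  step 13: m=20, q=12, a=4
  step 14: m=28, q=17, a=3
  step 15: m=23, q=27, a=2
  step 16: m=31, q=1, a=62
a_16 = 2*a_0 = 62, so the period closes here.
sqrt(988) = [31; 2, 3, 4, 1, 20, 6, 1, 14, 1, 6, 20, 1, 4, 3, 2, 62]
Period length = 16

16


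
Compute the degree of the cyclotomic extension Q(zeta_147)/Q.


The degree equals Euler's totient phi(147).
147 = 3 * 7^2
phi(147) = 84

84


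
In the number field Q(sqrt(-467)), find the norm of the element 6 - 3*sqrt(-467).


N(a + b*sqrt(d)) = a^2 - d*b^2
= (6)^2 - (-467)*(-3)^2
= 36 + 4203
= 4239

4239


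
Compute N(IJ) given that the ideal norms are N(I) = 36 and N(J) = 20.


N(IJ) = N(I) * N(J)
= 36 * 20
= 720

720


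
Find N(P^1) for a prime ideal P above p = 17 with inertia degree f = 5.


N(P^a) = p^(a*f)
= 17^(1*5)
= 17^5
= 1419857

1419857


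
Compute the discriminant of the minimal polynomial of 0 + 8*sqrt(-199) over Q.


The element 0 + 8*sqrt(-199) has minimal polynomial:
x^2 + 0*x + 12736
Discriminant = (0)^2 - 4*(12736)
= 0 - 50944
= -50944

-50944


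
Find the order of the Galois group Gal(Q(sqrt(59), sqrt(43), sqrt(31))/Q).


The 3 square roots of distinct primes are multiplicatively independent over Q,
so [K:Q] = 2^3 and Gal(K/Q) is isomorphic to (Z/2Z)^3.
|Gal| = 2^3 = 8

8


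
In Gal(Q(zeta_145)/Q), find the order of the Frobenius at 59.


The Frobenius at p in Gal(Q(zeta_n)/Q) = (Z/nZ)* is the class of p, so its order is ord_145(59), the smallest k >= 1 with 59^k = 1 mod 145.
n = 145 = 5 * 29, phi(145) = 112; the order divides phi(n).
Divisors of 112: 1, 2, 4, 7, 8, 14, 16, 28, 56, 112
Repeated squaring mod 145: 59^1 = 59, 59^2 = 1, 59^4 = 1, 59^8 = 1, 59^16 = 1, 59^32 = 1, 59^64 = 1
Test divisors in increasing order:
  k=1: 59^1 = 59 mod 145
  k=2: 59^2 = 1 mod 145  <- first divisor giving 1
Order = 2

2


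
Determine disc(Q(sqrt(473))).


For K = Q(sqrt(d)) with d squarefree: disc(K) = d if d = 1 mod 4, and disc(K) = 4d if d = 2 or 3 mod 4.
Here d = 473, and d mod 4 = 1.
d = 1 mod 4 (O_K = Z[(1+sqrt(d))/2]), so disc(K) = d = 473

473


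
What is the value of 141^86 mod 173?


p = 173 is prime and the exponent is (p-1)/2 = 86, so by Euler's criterion 141^86 = (141/173) = +1 or -1 mod 173.
Compute by square-and-multiply:
  86 = 64 + 16 + 4 + 2 (binary 1010110)
  Repeated squaring mod 173: 141^1 = 141, 141^2 = 159, 141^4 = 23, 141^8 = 10, 141^16 = 100, 141^32 = 139, 141^64 = 118
  141^86 = 141^64 * 141^16 * 141^4 * 141^2 = 118 * 100 * 23 * 159 mod 173
    118 * 100 = 11800 = 36 mod 173
    36 * 23 = 828 = 136 mod 173
    136 * 159 = 21624 = 172 mod 173
  141^86 = 172 mod 173
Result 172 = p - 1 = -1 mod 173: 141 is a quadratic non-residue mod 173. As a residue in [0, p-1] the value is 172.
141^86 mod 173 = 172

172


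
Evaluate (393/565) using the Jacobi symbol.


Compute (393/565) via quadratic reciprocity:
  reciprocity: (393/565) -> +(565/393)
  reduce: (172/393)
  pull out 2: (2/393) = +1  (since 393 mod 8 = 1)
  pull out 2: (2/393) = +1  (since 393 mod 8 = 1)
  reciprocity: (43/393) -> +(393/43)
  reduce: (6/43)
  pull out 2: (2/43) = -1  (since 43 mod 8 = 3)
  reciprocity: (3/43) -> -(43/3)
  reduce: (1/3)
  (1/3) = 1
Product of signs = 1

1


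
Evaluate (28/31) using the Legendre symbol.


p = 31 is prime, so compute (28/31) with the reciprocity algorithm (Jacobi-symbol steps: pull out 2s via (2/n), flip via reciprocity, reduce):
  pull out 2: (2/31) = +1  (since 31 mod 8 = 7)
  pull out 2: (2/31) = +1  (since 31 mod 8 = 7)
  reciprocity: (7/31) -> -(31/7)
  reduce: (3/7)
  reciprocity: (3/7) -> -(7/3)
  reduce: (1/3)
  (1/3) = 1
Product of signs = 1
(28/31) = 1

1


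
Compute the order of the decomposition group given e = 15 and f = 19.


|D_P| = e * f
= 15 * 19
= 285

285


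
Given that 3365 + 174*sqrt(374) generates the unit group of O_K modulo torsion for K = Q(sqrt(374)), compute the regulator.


epsilon = 3365 + 174*sqrt(374)
= 6729.9999
R = ln(6729.9999)
= 8.8143

8.8143


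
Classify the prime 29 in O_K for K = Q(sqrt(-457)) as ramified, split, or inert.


K = Q(sqrt(-457)). Since d mod 4 = 3, disc(K) = -1828.
Check p | disc: -1828 mod 29 = 28.
p does not divide disc. Compute Legendre symbol (d/p):
7^((29-1)/2) mod 29 = 1
(d/p) = 1, so p splits: (p) = P*P' with e=1, f=1, g=2.
Therefore p is split.

split


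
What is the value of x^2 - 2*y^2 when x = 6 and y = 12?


x^2 - d*y^2
= 6^2 - 2*12^2
= 36 - 288
= -252

-252


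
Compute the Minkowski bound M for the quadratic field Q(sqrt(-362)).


d = -362, d mod 4 = 2, so disc(K) = 4d = -1448; |disc(K)| = 1448
Imaginary quadratic field, so n = 2, s = r2 = 1, r1 = 0
M = (n!/n^n) * (4/pi)^s * sqrt(|disc(K)|) = (2!/2^2) * (4/pi)^1 * sqrt(1448)
= 0.5 * 1.273240 * 38.052595
= 24.2250

24.2250


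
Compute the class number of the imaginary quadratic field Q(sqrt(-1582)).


K = Q(sqrt(-1582)). d mod 4 = 2, so D = disc(K) = 4d = -6328
h(K) equals the number of primitive reduced positive-definite forms (a, b, c) = a*x^2 + b*x*y + c*y^2 with b^2 - 4ac = D,
where reduced means |b| <= a <= c, with b >= 0 whenever |b| = a or a = c, and primitive means gcd(a, b, c) = 1.
Reduced forces 3a^2 <= |D| = 6328, so 1 <= a <= 45; b must have the parity of D, and c = (b^2 - D)/(4a) must be an integer >= a.
Enumerate a = 1..45, b in [-a, a]:
  a=1: (1, 0, 1582)  [1]
  a=2: (2, 0, 791)  [1]
  a=3..6: none
  a=7: (7, 0, 226)  [1]
  a=8..12: none
  a=13: (13, -4, 122), (13, 4, 122)  [2]
  a=14: (14, 0, 113)  [1]
  a=15..16: none
  a=17: (17, -8, 94), (17, 8, 94)  [2]
  a=18..25: none
  a=26: (26, -4, 61), (26, 4, 61)  [2]
  a=27..28: none
  a=29: (29, -20, 58), (29, 20, 58)  [2]
  a=30..33: none
  a=34: (34, -8, 47), (34, 8, 47)  [2]
  a=35..36: none
  a=37: (37, -6, 43), (37, 6, 43)  [2]
  a=38..45: none
Total reduced forms: 1 + 1 + 1 + 2 + 1 + 2 + 2 + 2 + 2 + 2 = 16
h = 16

16


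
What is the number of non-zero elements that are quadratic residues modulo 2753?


For prime p, the number of non-zero quadratic residues is (p-1)/2.
= (2753-1)/2
= 1376

1376


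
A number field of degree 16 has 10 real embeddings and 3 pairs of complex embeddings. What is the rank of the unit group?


By Dirichlet's unit theorem:
rank = r1 + r2 - 1
= 10 + 3 - 1
= 12

12


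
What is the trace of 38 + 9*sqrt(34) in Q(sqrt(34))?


Tr(a + b*sqrt(d)) = (a + b*sqrt(d)) + (a - b*sqrt(d)) = 2a
= 2 * (38)
= 76

76


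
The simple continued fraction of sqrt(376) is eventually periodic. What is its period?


Run the CF algorithm for sqrt(376).
a_0 = floor(sqrt(376)) = 19; set m_0=0, q_0=1.
Recurrence: m' = q*a - m,  q' = (d - m'^2)/q,  a' = floor((a_0 + m')/q').
  step 1: m=19, q=15, a=2
  step 2: m=11, q=17, a=1
  step 3: m=6, q=20, a=1
  step 4: m=14, q=9, a=3
  step 5: m=13, q=23, a=1
  step 6: m=10, q=12, a=2
  step 7: m=14, q=15, a=2
  step 8: m=16, q=8, a=4
  step 9: m=16, q=15, a=2
  step 10: m=14, q=12, a=2
  step 11: m=10, q=23, a=1
  step 12: m=13, q=9, a=3
  step 13: m=14, q=20, a=1
  step 14: m=6, q=17, a=1
  step 15: m=11, q=15, a=2
  step 16: m=19, q=1, a=38
a_16 = 2*a_0 = 38, so the period closes here.
sqrt(376) = [19; 2, 1, 1, 3, 1, 2, 2, 4, 2, 2, 1, 3, 1, 1, 2, 38]
Period length = 16

16


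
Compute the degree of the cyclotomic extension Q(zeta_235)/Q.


The degree equals Euler's totient phi(235).
235 = 5 * 47
phi(235) = 184

184


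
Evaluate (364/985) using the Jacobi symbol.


Compute (364/985) via quadratic reciprocity:
  pull out 2: (2/985) = +1  (since 985 mod 8 = 1)
  pull out 2: (2/985) = +1  (since 985 mod 8 = 1)
  reciprocity: (91/985) -> +(985/91)
  reduce: (75/91)
  reciprocity: (75/91) -> -(91/75)
  reduce: (16/75)
  pull out 2: (2/75) = -1  (since 75 mod 8 = 3)
  pull out 2: (2/75) = -1  (since 75 mod 8 = 3)
  pull out 2: (2/75) = -1  (since 75 mod 8 = 3)
  pull out 2: (2/75) = -1  (since 75 mod 8 = 3)
  (1/75) = 1
Product of signs = -1

-1


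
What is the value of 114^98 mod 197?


p = 197 is prime and the exponent is (p-1)/2 = 98, so by Euler's criterion 114^98 = (114/197) = +1 or -1 mod 197.
Compute by square-and-multiply:
  98 = 64 + 32 + 2 (binary 1100010)
  Repeated squaring mod 197: 114^1 = 114, 114^2 = 191, 114^4 = 36, 114^8 = 114, 114^16 = 191, 114^32 = 36, 114^64 = 114
  114^98 = 114^64 * 114^32 * 114^2 = 114 * 36 * 191 mod 197
    114 * 36 = 4104 = 164 mod 197
    164 * 191 = 31324 = 1 mod 197
  114^98 = 1 mod 197
Result 1: 114 is a quadratic residue mod 197.
114^98 mod 197 = 1

1


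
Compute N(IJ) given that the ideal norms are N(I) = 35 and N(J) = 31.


N(IJ) = N(I) * N(J)
= 35 * 31
= 1085

1085


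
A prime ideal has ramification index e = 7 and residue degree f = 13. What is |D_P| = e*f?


|D_P| = e * f
= 7 * 13
= 91

91


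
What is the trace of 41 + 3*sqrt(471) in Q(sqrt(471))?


Tr(a + b*sqrt(d)) = (a + b*sqrt(d)) + (a - b*sqrt(d)) = 2a
= 2 * (41)
= 82

82


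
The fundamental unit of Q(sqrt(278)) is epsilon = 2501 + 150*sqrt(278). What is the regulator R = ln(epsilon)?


epsilon = 2501 + 150*sqrt(278)
= 5001.9998
R = ln(5001.9998)
= 8.5176

8.5176


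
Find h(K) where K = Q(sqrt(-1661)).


K = Q(sqrt(-1661)). d mod 4 = 3, so D = disc(K) = 4d = -6644
h(K) equals the number of primitive reduced positive-definite forms (a, b, c) = a*x^2 + b*x*y + c*y^2 with b^2 - 4ac = D,
where reduced means |b| <= a <= c, with b >= 0 whenever |b| = a or a = c, and primitive means gcd(a, b, c) = 1.
Reduced forces 3a^2 <= |D| = 6644, so 1 <= a <= 47; b must have the parity of D, and c = (b^2 - D)/(4a) must be an integer >= a.
Enumerate a = 1..47, b in [-a, a]:
  a=1: (1, 0, 1661)  [1]
  a=2: (2, 2, 831)  [1]
  a=3: (3, -2, 554), (3, 2, 554)  [2]
  a=4: none
  a=5: (5, -4, 333), (5, 4, 333)  [2]
  a=6: (6, -2, 277), (6, 2, 277)  [2]
  a=7..8: none
  a=9: (9, -4, 185), (9, 4, 185)  [2]
  a=10: (10, -6, 167), (10, 6, 167)  [2]
  a=11: (11, 0, 151)  [1]
  a=12: none
  a=13: (13, -8, 129), (13, 8, 129)  [2]
  a=14: none
  a=15: (15, -14, 114), (15, -4, 111), (15, 4, 111), (15, 14, 114)  [4]
  a=16..17: none
  a=18: (18, -14, 95), (18, 14, 95)  [2]
  a=19: (19, -14, 90), (19, 14, 90)  [2]
  a=20..21: none
  a=22: (22, 22, 81)  [1]
  a=23: (23, -16, 75), (23, 16, 75)  [2]
  a=24: none
  a=25: (25, -16, 69), (25, 16, 69)  [2]
  a=26: (26, -18, 67), (26, 18, 67)  [2]
  a=27: (27, -22, 66), (27, 22, 66)  [2]
  a=28..29: none
  a=30: (30, -26, 61), (30, -14, 57), (30, 14, 57), (30, 26, 61)  [4]
  a=31..32: none
  a=33: (33, -22, 54), (33, 22, 54)  [2]
  a=34..36: none
  a=37: (37, -4, 45), (37, 4, 45)  [2]
  a=38: (38, -14, 45), (38, 14, 45)  [2]
  a=39: (39, -34, 50), (39, -8, 43), (39, 8, 43), (39, 34, 50)  [4]
  a=40: none
  a=41: (41, -30, 46), (41, 30, 46)  [2]
  a=42..47: none
Total reduced forms: 1 + 1 + 2 + 2 + 2 + 2 + 2 + 1 + 2 + 4 + 2 + 2 + 1 + 2 + 2 + 2 + 2 + 4 + 2 + 2 + 2 + 4 + 2 = 48
h = 48

48


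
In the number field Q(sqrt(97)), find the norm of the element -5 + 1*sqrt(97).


N(a + b*sqrt(d)) = a^2 - d*b^2
= (-5)^2 - (97)*(1)^2
= 25 - 97
= -72

-72


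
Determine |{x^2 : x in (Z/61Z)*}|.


For prime p, the number of non-zero quadratic residues is (p-1)/2.
= (61-1)/2
= 30

30


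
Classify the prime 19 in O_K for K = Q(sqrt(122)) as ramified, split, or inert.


K = Q(sqrt(122)). Since d mod 4 = 2, disc(K) = 488.
Check p | disc: 488 mod 19 = 13.
p does not divide disc. Compute Legendre symbol (d/p):
8^((19-1)/2) mod 19 = -1
(d/p) = -1, so p is inert: (p) stays prime with e=1, f=2, g=1.
Therefore p is inert.

inert


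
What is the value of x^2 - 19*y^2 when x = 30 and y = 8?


x^2 - d*y^2
= 30^2 - 19*8^2
= 900 - 1216
= -316

-316


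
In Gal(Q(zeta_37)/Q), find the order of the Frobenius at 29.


The Frobenius at p in Gal(Q(zeta_n)/Q) = (Z/nZ)* is the class of p, so its order is ord_37(29), the smallest k >= 1 with 29^k = 1 mod 37.
n = 37 = 37, phi(37) = 36; the order divides phi(n).
Divisors of 36: 1, 2, 3, 4, 6, 9, 12, 18, 36
Repeated squaring mod 37: 29^1 = 29, 29^2 = 27, 29^4 = 26, 29^8 = 10, 29^16 = 26, 29^32 = 10
Test divisors in increasing order:
  k=1: 29^1 = 29 mod 37
  k=2: 29^2 = 27 mod 37
  k=3: 29^3 = 27 * 29 = 6 mod 37
  k=4: 29^4 = 26 mod 37
  k=6: 29^6 = 26 * 27 = 36 mod 37
  k=9: 29^9 = 10 * 29 = 31 mod 37
  k=12: 29^12 = 10 * 26 = 1 mod 37  <- first divisor giving 1
Order = 12

12


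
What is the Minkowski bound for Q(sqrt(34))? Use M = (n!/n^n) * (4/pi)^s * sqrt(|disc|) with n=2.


d = 34, d mod 4 = 2, so disc(K) = 4d = 136; |disc(K)| = 136
Real quadratic field, so n = 2, s = r2 = 0, r1 = 2
M = (n!/n^n) * (4/pi)^s * sqrt(|disc(K)|) = (2!/2^2) * (4/pi)^0 * sqrt(136)
= 0.5 * 1.000000 * 11.661904
= 5.8310

5.8310
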